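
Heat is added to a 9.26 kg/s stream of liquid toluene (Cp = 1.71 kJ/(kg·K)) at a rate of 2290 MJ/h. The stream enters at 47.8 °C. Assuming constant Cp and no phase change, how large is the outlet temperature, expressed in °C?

Q = 2290 MJ/h = 636.11 kJ/s
ΔT = Q/(ṁ·Cp) = 636.11/(9.26×1.71) = 40.172 K
T_out = 47.8 + 40.172 = 87.972 °C

T_out = 88.0 °C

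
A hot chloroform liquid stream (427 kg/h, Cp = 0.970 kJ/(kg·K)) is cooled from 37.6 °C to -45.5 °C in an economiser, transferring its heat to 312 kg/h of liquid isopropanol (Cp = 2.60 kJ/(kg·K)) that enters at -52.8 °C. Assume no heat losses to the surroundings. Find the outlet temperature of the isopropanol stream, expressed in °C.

Heat released by hot stream: Q = 427 × 0.970 × (37.6 − -45.5) = 34419 kJ/h
Energy balance on cold side (adiabatic exchanger): Q = ṁ_c·Cp_c·(T_c,out − T_c,in)
T_c,out = -52.8 + 34419/(312 × 2.60) = -10.37 °C

T_c,out = -10.4 °C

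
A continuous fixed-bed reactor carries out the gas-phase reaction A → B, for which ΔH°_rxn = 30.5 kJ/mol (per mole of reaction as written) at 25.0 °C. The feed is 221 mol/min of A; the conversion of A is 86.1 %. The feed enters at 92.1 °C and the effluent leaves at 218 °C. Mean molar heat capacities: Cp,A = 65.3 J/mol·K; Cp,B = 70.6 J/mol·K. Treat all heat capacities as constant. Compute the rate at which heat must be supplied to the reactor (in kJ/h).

Extent of reaction ξ = 0.861 × 221 = 190.28 mol/min
Reaction term: ξ·ΔH°_rxn = 190.28 × 30.5 = 5803.6 kJ/min
Sensible, feed 92.1→25 °C: -968.34 kJ/min
Outlet flows (mol/min): A 30.719, B 190.28
Sensible, products 25→218 °C: 2979.9 kJ/min
Q = ΔH = 7815.1 kJ/min = 130.25 kW
Heat supplied = 468910 kJ/h

Q_in = 469000 kJ/h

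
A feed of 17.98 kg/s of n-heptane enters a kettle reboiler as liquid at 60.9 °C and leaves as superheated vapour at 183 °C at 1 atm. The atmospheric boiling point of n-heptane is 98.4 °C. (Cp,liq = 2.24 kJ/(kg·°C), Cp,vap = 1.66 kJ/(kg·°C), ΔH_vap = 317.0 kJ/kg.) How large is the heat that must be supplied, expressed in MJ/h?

liquid 60.9→98.4 °C: 84 kJ/kg
vaporisation at 98.4 °C: 317 kJ/kg
vapour 98.4→183 °C: 140.44 kJ/kg
Δh = 84 + 317 + 140.44 = 541.44 kJ/kg
Q = ṁ·Δh = 17.98 kg/s × 541.44 kJ/kg = 9735 kJ/s
|Q| = 9735 kW = 35046 MJ/h

Q = 35000 MJ/h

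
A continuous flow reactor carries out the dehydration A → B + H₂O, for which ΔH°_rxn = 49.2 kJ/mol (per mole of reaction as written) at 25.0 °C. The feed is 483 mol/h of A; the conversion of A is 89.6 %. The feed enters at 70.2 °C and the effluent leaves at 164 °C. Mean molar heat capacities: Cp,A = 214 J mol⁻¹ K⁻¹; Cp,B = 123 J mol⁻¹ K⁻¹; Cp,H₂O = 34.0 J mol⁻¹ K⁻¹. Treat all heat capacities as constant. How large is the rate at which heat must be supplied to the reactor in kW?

Extent of reaction ξ = 0.896 × 483 = 432.77 mol/h
Reaction term: ξ·ΔH°_rxn = 432.77 × 49.2 = 21292 kJ/h
Sensible, feed 70.2→25 °C: -4672 kJ/h
Outlet flows (mol/h): A 50.232, B 432.77, H₂O 432.77
Sensible, products 25→164 °C: 10938 kJ/h
Q = ΔH = 27559 kJ/h = 7.6552 kW
Heat supplied = 7.6552 kW

Q_in = 7.66 kW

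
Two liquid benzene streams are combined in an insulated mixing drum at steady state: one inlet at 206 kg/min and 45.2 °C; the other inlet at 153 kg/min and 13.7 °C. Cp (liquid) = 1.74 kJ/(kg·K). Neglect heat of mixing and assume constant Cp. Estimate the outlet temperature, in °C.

Energy balance with Q = 0: Σ ṁᵢCp,ᵢ(T_out − Tᵢ) = 0
Σ ṁᵢCp,ᵢTᵢ = 206×1.74×45.2 + 153×1.74×13.7 = 19849
Σ ṁᵢCp,ᵢ = 206×1.74 + 153×1.74 = 624.66
T_out = 19849 / 624.66 = 31.775 °C

T_out = 31.8 °C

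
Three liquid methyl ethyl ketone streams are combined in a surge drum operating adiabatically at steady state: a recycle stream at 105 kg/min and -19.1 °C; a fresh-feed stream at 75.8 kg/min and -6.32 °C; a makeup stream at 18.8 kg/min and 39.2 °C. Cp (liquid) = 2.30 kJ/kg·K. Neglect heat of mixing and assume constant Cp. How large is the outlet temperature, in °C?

T_out = -8.76 °C

Energy balance with Q = 0: Σ ṁᵢCp,ᵢ(T_out − Tᵢ) = 0
Σ ṁᵢCp,ᵢTᵢ = 105×2.30×-19.1 + 75.8×2.30×-6.32 + 18.8×2.30×39.2 = -4019.5
Σ ṁᵢCp,ᵢ = 105×2.30 + 75.8×2.30 + 18.8×2.30 = 459.08
T_out = -4019.5 / 459.08 = -8.7555 °C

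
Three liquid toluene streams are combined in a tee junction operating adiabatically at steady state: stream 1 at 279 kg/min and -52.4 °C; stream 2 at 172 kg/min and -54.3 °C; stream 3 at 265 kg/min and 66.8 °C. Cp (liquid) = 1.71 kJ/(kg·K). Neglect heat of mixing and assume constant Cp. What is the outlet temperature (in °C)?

T_out = -8.74 °C

Adiabatic, steady state ⇒ Σ ṁᵢCp,ᵢ(T_out − Tᵢ) = 0
Σ ṁᵢCp,ᵢTᵢ = 279×1.71×-52.4 + 172×1.71×-54.3 + 265×1.71×66.8 = -10700
Σ ṁᵢCp,ᵢ = 279×1.71 + 172×1.71 + 265×1.71 = 1224.4
T_out = -10700 / 1224.4 = -8.7391 °C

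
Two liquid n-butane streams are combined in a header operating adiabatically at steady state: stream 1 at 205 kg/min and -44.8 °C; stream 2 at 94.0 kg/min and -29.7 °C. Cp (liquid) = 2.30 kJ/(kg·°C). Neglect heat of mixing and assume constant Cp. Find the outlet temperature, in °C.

T_out = -40.1 °C

No heat crosses the boundary, so H_out = H_in.
T_out = Σ ṁᵢCp,ᵢTᵢ / Σ ṁᵢCp,ᵢ
      = -27544 / 687.7 = -40.053 °C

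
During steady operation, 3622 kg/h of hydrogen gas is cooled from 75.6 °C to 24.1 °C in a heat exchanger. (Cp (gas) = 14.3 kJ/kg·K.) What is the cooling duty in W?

Q_c = 741000 W

Q = ṁ·Cp·ΔT = 3622 × 14.3 × (24.1 − 75.6) = -2.6674e+06 kJ/h
Converting: 2.6674e+06 / 3600 s = 740.95 kW
Cooling duty = 740950 W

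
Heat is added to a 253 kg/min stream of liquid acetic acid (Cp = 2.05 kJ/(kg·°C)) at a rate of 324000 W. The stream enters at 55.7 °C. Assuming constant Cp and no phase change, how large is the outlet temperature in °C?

Q = 324000 W = 19440 kJ/min
ΔT = Q/(ṁ·Cp) = 19440/(253×2.05) = 37.482 K
T_out = 55.7 + 37.482 = 93.182 °C

T_out = 93.2 °C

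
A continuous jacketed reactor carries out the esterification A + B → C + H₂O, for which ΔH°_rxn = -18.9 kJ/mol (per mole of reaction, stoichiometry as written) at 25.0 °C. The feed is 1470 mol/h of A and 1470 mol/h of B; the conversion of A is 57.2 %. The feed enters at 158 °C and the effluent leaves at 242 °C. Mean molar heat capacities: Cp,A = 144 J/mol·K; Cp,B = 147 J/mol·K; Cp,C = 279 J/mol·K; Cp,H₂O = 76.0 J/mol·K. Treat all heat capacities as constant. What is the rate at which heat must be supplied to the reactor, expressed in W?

Q_in = 8810 W

Extent of reaction ξ = 0.572 × 1470 = 840.84 mol/h
Reaction term: ξ·ΔH°_rxn = 840.84 × -18.9 = -15892 kJ/h
Sensible, feed 158→25 °C: -56893 kJ/h
Outlet flows (mol/h): A 629.16, B 629.16, C 840.84, H₂O 840.84
Sensible, products 25→242 °C: 104500 kJ/h
Q = ΔH = 31718 kJ/h = 8.8107 kW
Heat supplied = 8810.7 W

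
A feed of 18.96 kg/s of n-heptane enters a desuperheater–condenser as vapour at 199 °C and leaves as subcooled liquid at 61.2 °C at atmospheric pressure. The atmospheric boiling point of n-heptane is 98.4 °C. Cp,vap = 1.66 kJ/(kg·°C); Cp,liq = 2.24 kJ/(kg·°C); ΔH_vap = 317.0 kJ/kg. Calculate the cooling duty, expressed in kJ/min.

vapour 199→98.4 °C: -167 kJ/kg
condensation at 98.4 °C: -317 kJ/kg
liquid 98.4→61.2 °C: -83.328 kJ/kg
Δh = -167 + -317 + -83.328 = -567.32 kJ/kg
Q = ṁ·Δh = 18.96 kg/s × -567.32 kJ/kg = -10756 kJ/s
|Q| = 10756 kW = 645390 kJ/min

Q_c = 645000 kJ/min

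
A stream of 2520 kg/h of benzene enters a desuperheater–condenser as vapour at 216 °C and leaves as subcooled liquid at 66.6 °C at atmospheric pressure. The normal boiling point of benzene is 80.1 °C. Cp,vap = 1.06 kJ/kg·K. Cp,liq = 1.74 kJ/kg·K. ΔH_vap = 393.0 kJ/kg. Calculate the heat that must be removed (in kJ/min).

vapour 216→80.1 °C: -144.05 kJ/kg
condensation at 80.1 °C: -393 kJ/kg
liquid 80.1→66.6 °C: -23.49 kJ/kg
Δh = -144.05 + -393 + -23.49 = -560.54 kJ/kg
Q = ṁ·Δh = 2520 kg/h × -560.54 kJ/kg = -1.4126e+06 kJ/h
|Q| = 392.38 kW = 23543 kJ/min

Q_c = 23500 kJ/min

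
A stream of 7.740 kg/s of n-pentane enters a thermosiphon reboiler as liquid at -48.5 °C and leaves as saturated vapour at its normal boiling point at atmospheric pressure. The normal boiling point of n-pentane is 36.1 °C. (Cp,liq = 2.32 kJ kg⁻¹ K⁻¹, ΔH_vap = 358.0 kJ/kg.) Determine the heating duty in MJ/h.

liquid -48.5→36.1 °C: 196.27 kJ/kg
vaporisation at 36.1 °C: 358 kJ/kg
Δh = 196.27 + 358 = 554.27 kJ/kg
Q = ṁ·Δh = 7.740 kg/s × 554.27 kJ/kg = 4290.1 kJ/s
|Q| = 4290.1 kW = 15444 MJ/h

Q = 15400 MJ/h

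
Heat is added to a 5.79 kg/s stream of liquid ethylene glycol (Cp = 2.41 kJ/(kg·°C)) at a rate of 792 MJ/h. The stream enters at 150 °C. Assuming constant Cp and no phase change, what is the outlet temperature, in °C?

T_out = 166 °C

Q = 792 MJ/h = 220 kJ/s
ΔT = Q/(ṁ·Cp) = 220/(5.79×2.41) = 15.766 K
T_out = 150 + 15.766 = 165.77 °C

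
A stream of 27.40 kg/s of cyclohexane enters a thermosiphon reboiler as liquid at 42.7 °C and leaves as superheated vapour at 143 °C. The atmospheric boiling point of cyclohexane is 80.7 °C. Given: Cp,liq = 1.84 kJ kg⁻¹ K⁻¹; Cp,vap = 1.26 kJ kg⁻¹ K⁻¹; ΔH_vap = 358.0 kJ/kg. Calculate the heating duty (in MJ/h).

liquid 42.7→80.7 °C: 69.92 kJ/kg
vaporisation at 80.7 °C: 358 kJ/kg
vapour 80.7→143 °C: 78.498 kJ/kg
Δh = 69.92 + 358 + 78.498 = 506.42 kJ/kg
Q = ṁ·Δh = 27.40 kg/s × 506.42 kJ/kg = 13876 kJ/s
|Q| = 13876 kW = 49953 MJ/h

Q = 50000 MJ/h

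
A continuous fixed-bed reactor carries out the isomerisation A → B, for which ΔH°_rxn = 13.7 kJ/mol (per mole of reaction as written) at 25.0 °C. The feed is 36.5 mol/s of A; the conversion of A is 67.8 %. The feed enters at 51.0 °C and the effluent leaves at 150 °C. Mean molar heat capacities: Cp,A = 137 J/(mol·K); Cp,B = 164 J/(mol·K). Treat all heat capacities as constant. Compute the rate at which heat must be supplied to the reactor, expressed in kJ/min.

Extent of reaction ξ = 0.678 × 36.5 = 24.747 mol/s
Reaction term: ξ·ΔH°_rxn = 24.747 × 13.7 = 339.03 kJ/s
Sensible, feed 51.0→25 °C: -130.01 kJ/s
Outlet flows (mol/s): A 11.753, B 24.747
Sensible, products 25→150 °C: 708.58 kJ/s
Q = ΔH = 917.6 kJ/s = 917.6 kW
Heat supplied = 55056 kJ/min

Q_in = 55100 kJ/min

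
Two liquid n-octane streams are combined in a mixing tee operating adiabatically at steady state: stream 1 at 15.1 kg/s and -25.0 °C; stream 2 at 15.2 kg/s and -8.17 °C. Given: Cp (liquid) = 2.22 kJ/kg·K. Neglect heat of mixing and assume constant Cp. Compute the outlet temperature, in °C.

Adiabatic, steady state ⇒ Σ ṁᵢCp,ᵢ(T_out − Tᵢ) = 0
Σ ṁᵢCp,ᵢTᵢ = 15.1×2.22×-25.0 + 15.2×2.22×-8.17 = -1113.7
Σ ṁᵢCp,ᵢ = 15.1×2.22 + 15.2×2.22 = 67.266
T_out = -1113.7 / 67.266 = -16.557 °C

T_out = -16.6 °C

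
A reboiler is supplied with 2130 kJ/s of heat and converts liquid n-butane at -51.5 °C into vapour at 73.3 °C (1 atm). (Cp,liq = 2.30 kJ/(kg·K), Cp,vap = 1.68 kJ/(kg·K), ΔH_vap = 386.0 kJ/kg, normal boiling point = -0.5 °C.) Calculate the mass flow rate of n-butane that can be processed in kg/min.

ṁ = 204 kg/min

Δh = 2.30×(-0.5−-51.5) + 386.0 + 1.68×(73.3−-0.5) = 627.28 kJ/kg
Q = 2130 kJ/s = 2130 kJ/s = 127800 kJ/min
ṁ = Q/Δh = 127800 / 627.28 = 203.74 kg/min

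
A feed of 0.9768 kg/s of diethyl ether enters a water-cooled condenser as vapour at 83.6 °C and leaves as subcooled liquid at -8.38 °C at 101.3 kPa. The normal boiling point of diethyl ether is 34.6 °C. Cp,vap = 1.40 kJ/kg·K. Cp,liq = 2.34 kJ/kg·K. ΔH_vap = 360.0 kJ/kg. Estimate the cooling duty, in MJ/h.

Q_c = 1860 MJ/h

vapour 83.6→34.6 °C: -68.6 kJ/kg
condensation at 34.6 °C: -360 kJ/kg
liquid 34.6→-8.38 °C: -100.57 kJ/kg
Δh = -68.6 + -360 + -100.57 = -529.17 kJ/kg
Q = ṁ·Δh = 0.9768 kg/s × -529.17 kJ/kg = -516.9 kJ/s
|Q| = 516.9 kW = 1860.8 MJ/h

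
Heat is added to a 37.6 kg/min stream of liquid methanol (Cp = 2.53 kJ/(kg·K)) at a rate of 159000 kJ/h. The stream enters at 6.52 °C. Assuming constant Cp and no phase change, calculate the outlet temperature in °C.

Q = 159000 kJ/h = 2650 kJ/min
ΔT = Q/(ṁ·Cp) = 2650/(37.6×2.53) = 27.857 K
T_out = 6.52 + 27.857 = 34.377 °C

T_out = 34.4 °C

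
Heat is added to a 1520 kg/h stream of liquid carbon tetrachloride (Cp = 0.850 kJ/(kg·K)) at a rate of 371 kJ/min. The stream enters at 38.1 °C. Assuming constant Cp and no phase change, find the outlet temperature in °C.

Q = 371 kJ/min = 22260 kJ/h
ΔT = Q/(ṁ·Cp) = 22260/(1520×0.850) = 17.229 K
T_out = 38.1 + 17.229 = 55.329 °C

T_out = 55.3 °C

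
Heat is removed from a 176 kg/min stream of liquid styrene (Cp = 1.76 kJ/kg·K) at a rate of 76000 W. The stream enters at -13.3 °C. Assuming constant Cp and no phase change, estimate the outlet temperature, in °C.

Q = 76000 W = 4560 kJ/min
ΔT = Q/(ṁ·Cp) = 4560/(176×1.76) = 14.721 K
T_out = -13.3 − 14.721 = -28.021 °C

T_out = -28.0 °C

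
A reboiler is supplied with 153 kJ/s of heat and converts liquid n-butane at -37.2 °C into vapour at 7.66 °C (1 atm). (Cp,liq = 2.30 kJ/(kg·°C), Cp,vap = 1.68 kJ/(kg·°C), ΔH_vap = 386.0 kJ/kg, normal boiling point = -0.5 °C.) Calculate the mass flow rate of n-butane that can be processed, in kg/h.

Δh = 2.30×(-0.5−-37.2) + 386.0 + 1.68×(7.66−-0.5) = 484.12 kJ/kg
Q = 153 kJ/s = 153 kJ/s = 550800 kJ/h
ṁ = Q/Δh = 550800 / 484.12 = 1137.7 kg/h

ṁ = 1140 kg/h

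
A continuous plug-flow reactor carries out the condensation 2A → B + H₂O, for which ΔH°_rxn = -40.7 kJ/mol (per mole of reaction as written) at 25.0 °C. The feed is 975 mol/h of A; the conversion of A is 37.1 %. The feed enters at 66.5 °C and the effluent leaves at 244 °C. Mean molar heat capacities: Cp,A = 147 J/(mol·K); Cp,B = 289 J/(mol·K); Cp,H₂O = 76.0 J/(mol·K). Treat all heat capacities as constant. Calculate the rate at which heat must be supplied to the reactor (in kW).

Q_in = 5.80 kW

Extent of reaction ξ = 0.371 × 975 / 2 = 180.86 mol/h
Reaction term: ξ·ΔH°_rxn = 180.86 × -40.7 = -7361.1 kJ/h
Sensible, feed 66.5→25 °C: -5948 kJ/h
Outlet flows (mol/h): A 613.27, B 180.86, H₂O 180.86
Sensible, products 25→244 °C: 34200 kJ/h
Q = ΔH = 20891 kJ/h = 5.8031 kW
Heat supplied = 5.8031 kW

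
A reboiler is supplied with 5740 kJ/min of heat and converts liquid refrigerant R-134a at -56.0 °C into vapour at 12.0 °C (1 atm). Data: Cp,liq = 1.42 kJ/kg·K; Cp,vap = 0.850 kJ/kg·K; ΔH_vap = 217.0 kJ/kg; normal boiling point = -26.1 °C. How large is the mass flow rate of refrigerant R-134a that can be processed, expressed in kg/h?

ṁ = 1180 kg/h

Δh = 1.42×(-26.1−-56.0) + 217.0 + 0.850×(12.0−-26.1) = 291.84 kJ/kg
Q = 5740 kJ/min = 95.667 kJ/s = 344400 kJ/h
ṁ = Q/Δh = 344400 / 291.84 = 1180.1 kg/h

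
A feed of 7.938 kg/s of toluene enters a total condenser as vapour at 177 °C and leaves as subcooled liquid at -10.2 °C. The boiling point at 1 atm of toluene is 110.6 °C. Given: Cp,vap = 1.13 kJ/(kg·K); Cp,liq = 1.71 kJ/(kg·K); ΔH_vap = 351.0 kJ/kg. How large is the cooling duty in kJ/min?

Q_c = 301000 kJ/min

vapour 177→110.6 °C: -75.032 kJ/kg
condensation at 110.6 °C: -351 kJ/kg
liquid 110.6→-10.2 °C: -206.57 kJ/kg
Δh = -75.032 + -351 + -206.57 = -632.6 kJ/kg
Q = ṁ·Δh = 7.938 kg/s × -632.6 kJ/kg = -5021.6 kJ/s
|Q| = 5021.6 kW = 301290 kJ/min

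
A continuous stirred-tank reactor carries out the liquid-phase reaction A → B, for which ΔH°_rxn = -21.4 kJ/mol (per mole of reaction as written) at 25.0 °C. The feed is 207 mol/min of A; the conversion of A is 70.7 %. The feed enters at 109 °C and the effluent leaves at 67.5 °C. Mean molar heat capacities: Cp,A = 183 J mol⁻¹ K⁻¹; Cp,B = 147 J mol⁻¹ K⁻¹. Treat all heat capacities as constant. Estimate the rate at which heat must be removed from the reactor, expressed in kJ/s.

Q_out = 82.1 kJ/s

Extent of reaction ξ = 0.707 × 207 = 146.35 mol/min
Reaction term: ξ·ΔH°_rxn = 146.35 × -21.4 = -3131.9 kJ/min
Sensible, feed 109→25 °C: -3182 kJ/min
Outlet flows (mol/min): A 60.651, B 146.35
Sensible, products 25→67.5 °C: 1386 kJ/min
Q = ΔH = -4927.8 kJ/min = -82.131 kW
Heat removed = 82.131 kJ/s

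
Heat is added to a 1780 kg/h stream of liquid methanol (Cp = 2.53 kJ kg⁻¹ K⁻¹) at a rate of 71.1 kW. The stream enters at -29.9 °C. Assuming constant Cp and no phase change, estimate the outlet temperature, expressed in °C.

Q = 71.1 kW = 255960 kJ/h
ΔT = Q/(ṁ·Cp) = 255960/(1780×2.53) = 56.837 K
T_out = -29.9 + 56.837 = 26.937 °C

T_out = 26.9 °C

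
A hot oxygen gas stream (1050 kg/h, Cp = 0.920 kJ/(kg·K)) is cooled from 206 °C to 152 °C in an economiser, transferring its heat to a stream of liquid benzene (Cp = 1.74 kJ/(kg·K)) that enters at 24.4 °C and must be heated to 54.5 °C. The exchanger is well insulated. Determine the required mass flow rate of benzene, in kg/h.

ṁ_c = 996 kg/h

Heat released by hot stream: Q = 1050 × 0.920 × (206 − 152) = 52164 kJ/h
Energy balance on cold side (adiabatic exchanger): Q = ṁ_c·Cp_c·(T_c,out − T_c,in)
ṁ_c = 52164 / [1.74 × (54.5 − 24.4)] = 995.99 kg/h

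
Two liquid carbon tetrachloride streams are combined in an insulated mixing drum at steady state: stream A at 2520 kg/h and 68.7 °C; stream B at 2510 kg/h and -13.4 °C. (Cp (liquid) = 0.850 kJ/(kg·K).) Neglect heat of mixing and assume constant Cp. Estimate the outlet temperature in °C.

No heat crosses the boundary, so H_out = H_in.
T_out = Σ ṁᵢCp,ᵢTᵢ / Σ ṁᵢCp,ᵢ
      = 118570 / 4275.5 = 27.732 °C

T_out = 27.7 °C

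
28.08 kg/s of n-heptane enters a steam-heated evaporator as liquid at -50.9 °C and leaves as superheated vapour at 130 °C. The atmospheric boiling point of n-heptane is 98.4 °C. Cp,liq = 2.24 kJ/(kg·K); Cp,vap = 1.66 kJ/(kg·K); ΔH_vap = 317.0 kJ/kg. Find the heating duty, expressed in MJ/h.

liquid -50.9→98.4 °C: 334.43 kJ/kg
vaporisation at 98.4 °C: 317 kJ/kg
vapour 98.4→130 °C: 52.456 kJ/kg
Δh = 334.43 + 317 + 52.456 = 703.89 kJ/kg
Q = ṁ·Δh = 28.08 kg/s × 703.89 kJ/kg = 19765 kJ/s
|Q| = 19765 kW = 71155 MJ/h

Q = 71200 MJ/h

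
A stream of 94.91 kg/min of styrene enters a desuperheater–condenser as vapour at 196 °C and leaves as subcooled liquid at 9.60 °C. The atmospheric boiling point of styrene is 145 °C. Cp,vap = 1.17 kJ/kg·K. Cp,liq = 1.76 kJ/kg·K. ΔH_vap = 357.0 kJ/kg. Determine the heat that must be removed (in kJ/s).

vapour 196→145 °C: -59.67 kJ/kg
condensation at 145 °C: -357 kJ/kg
liquid 145→9.60 °C: -238.3 kJ/kg
Δh = -59.67 + -357 + -238.3 = -654.97 kJ/kg
Q = ṁ·Δh = 94.91 kg/min × -654.97 kJ/kg = -62164 kJ/min
|Q| = 1036.1 kW

Q_c = 1040 kJ/s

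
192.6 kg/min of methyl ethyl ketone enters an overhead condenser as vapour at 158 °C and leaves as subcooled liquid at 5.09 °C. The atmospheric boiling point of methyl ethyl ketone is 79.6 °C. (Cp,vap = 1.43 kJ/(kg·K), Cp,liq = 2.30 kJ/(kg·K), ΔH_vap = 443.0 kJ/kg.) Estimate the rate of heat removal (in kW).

vapour 158→79.6 °C: -112.11 kJ/kg
condensation at 79.6 °C: -443 kJ/kg
liquid 79.6→5.09 °C: -171.37 kJ/kg
Δh = -112.11 + -443 + -171.37 = -726.49 kJ/kg
Q = ṁ·Δh = 192.6 kg/min × -726.49 kJ/kg = -139920 kJ/min
|Q| = 2332 kW

Q_c = 2330 kW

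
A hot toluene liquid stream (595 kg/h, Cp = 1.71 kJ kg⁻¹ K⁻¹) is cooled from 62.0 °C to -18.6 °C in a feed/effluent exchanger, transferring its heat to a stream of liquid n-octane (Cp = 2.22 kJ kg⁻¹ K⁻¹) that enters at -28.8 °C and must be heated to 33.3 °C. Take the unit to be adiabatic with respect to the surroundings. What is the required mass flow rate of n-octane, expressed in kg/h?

Heat released by hot stream: Q = 595 × 1.71 × (62.0 − -18.6) = 82006 kJ/h
Energy balance on cold side (adiabatic exchanger): Q = ṁ_c·Cp_c·(T_c,out − T_c,in)
ṁ_c = 82006 / [2.22 × (33.3 − -28.8)] = 594.84 kg/h

ṁ_c = 595 kg/h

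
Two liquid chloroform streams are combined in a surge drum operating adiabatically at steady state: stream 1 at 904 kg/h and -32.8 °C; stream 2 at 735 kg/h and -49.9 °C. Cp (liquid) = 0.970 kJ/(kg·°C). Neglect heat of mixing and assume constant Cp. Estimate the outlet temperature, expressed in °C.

No heat crosses the boundary, so H_out = H_in.
Σ ṁᵢCp,ᵢTᵢ = 904×0.970×-32.8 + 735×0.970×-49.9 = -64338
Σ ṁᵢCp,ᵢ = 904×0.970 + 735×0.970 = 1589.8
T_out = -64338 / 1589.8 = -40.468 °C

T_out = -40.5 °C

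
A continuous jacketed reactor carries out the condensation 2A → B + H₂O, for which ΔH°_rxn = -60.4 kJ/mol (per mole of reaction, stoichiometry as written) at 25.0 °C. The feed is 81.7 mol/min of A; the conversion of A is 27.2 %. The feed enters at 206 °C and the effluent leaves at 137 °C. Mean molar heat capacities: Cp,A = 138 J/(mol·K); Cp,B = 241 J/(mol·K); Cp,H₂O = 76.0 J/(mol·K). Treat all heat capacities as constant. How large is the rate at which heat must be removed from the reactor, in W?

Extent of reaction ξ = 0.272 × 81.7 / 2 = 11.111 mol/min
Reaction term: ξ·ΔH°_rxn = 11.111 × -60.4 = -671.12 kJ/min
Sensible, feed 206→25 °C: -2040.7 kJ/min
Outlet flows (mol/min): A 59.478, B 11.111, H₂O 11.111
Sensible, products 25→137 °C: 1313.8 kJ/min
Q = ΔH = -1398 kJ/min = -23.301 kW
Heat removed = 23301 W

Q_out = 23300 W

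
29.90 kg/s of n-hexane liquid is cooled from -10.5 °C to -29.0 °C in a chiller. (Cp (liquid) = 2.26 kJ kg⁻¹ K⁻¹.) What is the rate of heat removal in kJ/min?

Q = ṁ·Cp·ΔT = 29.90 × 2.26 × (-29.0 − -10.5) = -1250.1 kJ/s
Cooling duty = 75007 kJ/min

Q_c = 75000 kJ/min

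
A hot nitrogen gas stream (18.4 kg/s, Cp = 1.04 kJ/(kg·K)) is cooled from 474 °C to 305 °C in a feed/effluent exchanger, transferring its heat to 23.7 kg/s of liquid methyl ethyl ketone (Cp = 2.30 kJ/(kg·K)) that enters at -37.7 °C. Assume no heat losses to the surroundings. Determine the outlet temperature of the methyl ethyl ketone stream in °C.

Heat released by hot stream: Q = 18.4 × 1.04 × (474 − 305) = 3234 kJ/s
Energy balance on cold side (adiabatic exchanger): Q = ṁ_c·Cp_c·(T_c,out − T_c,in)
T_c,out = -37.7 + 3234/(23.7 × 2.30) = 21.628 °C

T_c,out = 21.6 °C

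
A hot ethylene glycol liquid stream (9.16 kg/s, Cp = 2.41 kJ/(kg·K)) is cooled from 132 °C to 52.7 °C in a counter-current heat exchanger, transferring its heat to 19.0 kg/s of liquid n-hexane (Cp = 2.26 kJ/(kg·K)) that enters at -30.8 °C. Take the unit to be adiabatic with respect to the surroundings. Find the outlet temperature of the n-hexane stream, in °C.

T_c,out = 9.97 °C

Heat released by hot stream: Q = 9.16 × 2.41 × (132 − 52.7) = 1750.6 kJ/s
Energy balance on cold side (adiabatic exchanger): Q = ṁ_c·Cp_c·(T_c,out − T_c,in)
T_c,out = -30.8 + 1750.6/(19.0 × 2.26) = 9.9684 °C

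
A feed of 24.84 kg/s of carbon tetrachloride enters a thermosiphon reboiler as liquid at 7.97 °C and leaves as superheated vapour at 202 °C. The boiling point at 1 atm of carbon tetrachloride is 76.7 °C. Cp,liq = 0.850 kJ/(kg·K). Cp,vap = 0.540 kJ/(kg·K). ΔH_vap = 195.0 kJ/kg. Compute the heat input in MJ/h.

liquid 7.97→76.7 °C: 58.421 kJ/kg
vaporisation at 76.7 °C: 195 kJ/kg
vapour 76.7→202 °C: 67.662 kJ/kg
Δh = 58.421 + 195 + 67.662 = 321.08 kJ/kg
Q = ṁ·Δh = 24.84 kg/s × 321.08 kJ/kg = 7975.7 kJ/s
|Q| = 7975.7 kW = 28712 MJ/h

Q = 28700 MJ/h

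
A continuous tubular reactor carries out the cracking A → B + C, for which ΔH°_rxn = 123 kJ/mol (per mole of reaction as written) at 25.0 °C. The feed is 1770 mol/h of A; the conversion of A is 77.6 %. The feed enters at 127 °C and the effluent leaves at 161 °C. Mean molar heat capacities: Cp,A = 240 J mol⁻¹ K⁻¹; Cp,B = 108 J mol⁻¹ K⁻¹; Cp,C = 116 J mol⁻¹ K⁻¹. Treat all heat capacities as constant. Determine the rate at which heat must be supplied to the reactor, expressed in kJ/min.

Extent of reaction ξ = 0.776 × 1770 = 1373.5 mol/h
Reaction term: ξ·ΔH°_rxn = 1373.5 × 123 = 168940 kJ/h
Sensible, feed 127→25 °C: -43330 kJ/h
Outlet flows (mol/h): A 396.48, B 1373.5, C 1373.5
Sensible, products 25→161 °C: 54784 kJ/h
Q = ΔH = 180400 kJ/h = 50.11 kW
Heat supplied = 3006.6 kJ/min

Q_in = 3010 kJ/min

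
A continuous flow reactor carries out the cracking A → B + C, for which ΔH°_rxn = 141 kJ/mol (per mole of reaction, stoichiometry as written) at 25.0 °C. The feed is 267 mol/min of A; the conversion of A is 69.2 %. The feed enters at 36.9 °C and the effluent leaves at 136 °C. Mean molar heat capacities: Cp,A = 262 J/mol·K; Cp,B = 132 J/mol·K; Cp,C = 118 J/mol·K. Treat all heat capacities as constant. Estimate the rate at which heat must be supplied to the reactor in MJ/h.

Q_in = 1960 MJ/h

Extent of reaction ξ = 0.692 × 267 = 184.76 mol/min
Reaction term: ξ·ΔH°_rxn = 184.76 × 141 = 26052 kJ/min
Sensible, feed 36.9→25 °C: -832.45 kJ/min
Outlet flows (mol/min): A 82.236, B 184.76, C 184.76
Sensible, products 25→136 °C: 7518.8 kJ/min
Q = ΔH = 32738 kJ/min = 545.63 kW
Heat supplied = 1964.3 MJ/h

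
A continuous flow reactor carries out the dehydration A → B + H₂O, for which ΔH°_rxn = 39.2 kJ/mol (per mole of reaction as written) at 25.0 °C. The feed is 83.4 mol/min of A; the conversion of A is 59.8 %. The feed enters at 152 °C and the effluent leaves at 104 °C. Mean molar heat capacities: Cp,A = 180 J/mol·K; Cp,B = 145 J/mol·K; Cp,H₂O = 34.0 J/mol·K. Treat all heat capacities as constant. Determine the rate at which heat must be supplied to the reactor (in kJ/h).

Extent of reaction ξ = 0.598 × 83.4 = 49.873 mol/min
Reaction term: ξ·ΔH°_rxn = 49.873 × 39.2 = 1955 kJ/min
Sensible, feed 152→25 °C: -1906.5 kJ/min
Outlet flows (mol/min): A 33.527, B 49.873, H₂O 49.873
Sensible, products 25→104 °C: 1182 kJ/min
Q = ΔH = 1230.5 kJ/min = 20.509 kW
Heat supplied = 73831 kJ/h

Q_in = 73800 kJ/h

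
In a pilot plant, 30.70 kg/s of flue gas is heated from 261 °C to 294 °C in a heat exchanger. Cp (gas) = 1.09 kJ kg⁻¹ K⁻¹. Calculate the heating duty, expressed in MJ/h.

Q = ṁ·Cp·ΔT = 30.70 × 1.09 × (294 − 261) = 1104.3 kJ/s
Heating duty = 3975.4 MJ/h

Q = 3980 MJ/h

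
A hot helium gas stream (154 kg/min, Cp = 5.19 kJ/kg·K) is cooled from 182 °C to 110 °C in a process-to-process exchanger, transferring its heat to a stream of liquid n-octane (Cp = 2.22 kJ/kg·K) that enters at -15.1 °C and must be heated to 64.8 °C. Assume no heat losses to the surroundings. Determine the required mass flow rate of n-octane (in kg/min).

Heat released by hot stream: Q = 154 × 5.19 × (182 − 110) = 57547 kJ/min
Energy balance on cold side (adiabatic exchanger): Q = ṁ_c·Cp_c·(T_c,out − T_c,in)
ṁ_c = 57547 / [2.22 × (64.8 − -15.1)] = 324.43 kg/min

ṁ_c = 324 kg/min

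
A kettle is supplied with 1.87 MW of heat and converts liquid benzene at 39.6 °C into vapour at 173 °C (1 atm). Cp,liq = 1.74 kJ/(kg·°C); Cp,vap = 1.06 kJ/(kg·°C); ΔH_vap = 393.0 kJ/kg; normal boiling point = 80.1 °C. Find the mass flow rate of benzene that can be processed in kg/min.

ṁ = 200 kg/min

Δh = 1.74×(80.1−39.6) + 393.0 + 1.06×(173−80.1) = 561.94 kJ/kg
Q = 1.87 MW = 1870 kJ/s = 112200 kJ/min
ṁ = Q/Δh = 112200 / 561.94 = 199.66 kg/min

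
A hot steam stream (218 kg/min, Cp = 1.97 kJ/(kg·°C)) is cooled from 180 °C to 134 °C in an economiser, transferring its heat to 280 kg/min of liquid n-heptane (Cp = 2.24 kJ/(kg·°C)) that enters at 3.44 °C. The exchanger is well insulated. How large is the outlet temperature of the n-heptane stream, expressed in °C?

Heat released by hot stream: Q = 218 × 1.97 × (180 − 134) = 19755 kJ/min
Energy balance on cold side (adiabatic exchanger): Q = ṁ_c·Cp_c·(T_c,out − T_c,in)
T_c,out = 3.44 + 19755/(280 × 2.24) = 34.937 °C

T_c,out = 34.9 °C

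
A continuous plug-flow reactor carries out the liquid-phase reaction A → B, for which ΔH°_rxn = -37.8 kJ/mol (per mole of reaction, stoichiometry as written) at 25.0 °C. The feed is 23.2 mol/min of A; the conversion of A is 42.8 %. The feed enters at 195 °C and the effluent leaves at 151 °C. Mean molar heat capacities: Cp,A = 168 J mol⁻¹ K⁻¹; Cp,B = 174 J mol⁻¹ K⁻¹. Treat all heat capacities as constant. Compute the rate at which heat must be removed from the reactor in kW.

Q_out = 8.99 kW

Extent of reaction ξ = 0.428 × 23.2 = 9.9296 mol/min
Reaction term: ξ·ΔH°_rxn = 9.9296 × -37.8 = -375.34 kJ/min
Sensible, feed 195→25 °C: -662.59 kJ/min
Outlet flows (mol/min): A 13.27, B 9.9296
Sensible, products 25→151 °C: 498.6 kJ/min
Q = ΔH = -539.33 kJ/min = -8.9888 kW
Heat removed = 8.9888 kW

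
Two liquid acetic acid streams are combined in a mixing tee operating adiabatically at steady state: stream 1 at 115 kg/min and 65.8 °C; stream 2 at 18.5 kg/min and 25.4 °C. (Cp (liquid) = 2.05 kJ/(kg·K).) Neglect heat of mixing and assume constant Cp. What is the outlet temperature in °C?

Energy balance with Q = 0: Σ ṁᵢCp,ᵢ(T_out − Tᵢ) = 0
T_out = Σ ṁᵢCp,ᵢTᵢ / Σ ṁᵢCp,ᵢ
      = 16476 / 273.67 = 60.201 °C

T_out = 60.2 °C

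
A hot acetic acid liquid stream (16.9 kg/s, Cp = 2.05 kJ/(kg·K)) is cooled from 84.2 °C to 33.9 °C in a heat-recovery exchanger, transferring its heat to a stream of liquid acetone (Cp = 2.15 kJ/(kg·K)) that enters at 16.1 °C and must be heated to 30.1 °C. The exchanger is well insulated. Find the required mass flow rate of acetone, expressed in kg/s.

ṁ_c = 57.9 kg/s

Heat released by hot stream: Q = 16.9 × 2.05 × (84.2 − 33.9) = 1742.6 kJ/s
Energy balance on cold side (adiabatic exchanger): Q = ṁ_c·Cp_c·(T_c,out − T_c,in)
ṁ_c = 1742.6 / [2.15 × (30.1 − 16.1)] = 57.895 kg/s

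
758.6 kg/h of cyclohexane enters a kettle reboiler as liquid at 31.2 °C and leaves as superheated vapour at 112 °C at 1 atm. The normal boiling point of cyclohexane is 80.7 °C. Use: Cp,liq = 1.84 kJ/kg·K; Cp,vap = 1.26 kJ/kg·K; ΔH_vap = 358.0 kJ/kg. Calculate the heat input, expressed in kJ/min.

liquid 31.2→80.7 °C: 91.08 kJ/kg
vaporisation at 80.7 °C: 358 kJ/kg
vapour 80.7→112 °C: 39.438 kJ/kg
Δh = 91.08 + 358 + 39.438 = 488.52 kJ/kg
Q = ṁ·Δh = 758.6 kg/h × 488.52 kJ/kg = 370590 kJ/h
|Q| = 102.94 kW = 6176.5 kJ/min

Q = 6180 kJ/min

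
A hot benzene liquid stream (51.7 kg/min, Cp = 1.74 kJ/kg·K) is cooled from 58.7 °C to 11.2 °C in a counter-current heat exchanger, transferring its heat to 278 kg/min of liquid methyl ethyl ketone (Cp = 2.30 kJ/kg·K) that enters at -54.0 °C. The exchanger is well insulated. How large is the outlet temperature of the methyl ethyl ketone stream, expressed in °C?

Heat released by hot stream: Q = 51.7 × 1.74 × (58.7 − 11.2) = 4273 kJ/min
Energy balance on cold side (adiabatic exchanger): Q = ṁ_c·Cp_c·(T_c,out − T_c,in)
T_c,out = -54.0 + 4273/(278 × 2.30) = -47.317 °C

T_c,out = -47.3 °C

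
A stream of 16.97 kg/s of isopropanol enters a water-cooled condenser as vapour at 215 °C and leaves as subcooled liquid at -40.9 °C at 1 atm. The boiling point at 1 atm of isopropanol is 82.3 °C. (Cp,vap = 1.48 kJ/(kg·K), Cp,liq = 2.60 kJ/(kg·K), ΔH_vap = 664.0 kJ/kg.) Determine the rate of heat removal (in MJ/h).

Q_c = 72100 MJ/h

vapour 215→82.3 °C: -196.4 kJ/kg
condensation at 82.3 °C: -664 kJ/kg
liquid 82.3→-40.9 °C: -320.32 kJ/kg
Δh = -196.4 + -664 + -320.32 = -1180.7 kJ/kg
Q = ṁ·Δh = 16.97 kg/s × -1180.7 kJ/kg = -20037 kJ/s
|Q| = 20037 kW = 72132 MJ/h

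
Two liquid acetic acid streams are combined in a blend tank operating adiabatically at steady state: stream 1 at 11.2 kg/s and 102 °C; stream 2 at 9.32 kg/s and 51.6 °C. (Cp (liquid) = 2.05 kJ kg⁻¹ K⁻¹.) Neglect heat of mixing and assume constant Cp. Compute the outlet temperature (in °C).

T_out = 79.1 °C

Adiabatic, steady state ⇒ Σ ṁᵢCp,ᵢ(T_out − Tᵢ) = 0
Σ ṁᵢCp,ᵢTᵢ = 11.2×2.05×102 + 9.32×2.05×51.6 = 3327.8
Σ ṁᵢCp,ᵢ = 11.2×2.05 + 9.32×2.05 = 42.066
T_out = 3327.8 / 42.066 = 79.109 °C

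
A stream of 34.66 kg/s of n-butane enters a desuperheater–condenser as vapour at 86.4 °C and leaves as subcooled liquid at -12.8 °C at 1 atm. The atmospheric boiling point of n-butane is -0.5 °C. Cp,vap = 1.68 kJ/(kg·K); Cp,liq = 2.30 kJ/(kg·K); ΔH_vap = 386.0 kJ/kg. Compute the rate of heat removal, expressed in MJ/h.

Q_c = 69900 MJ/h

vapour 86.4→-0.5 °C: -145.99 kJ/kg
condensation at -0.5 °C: -386 kJ/kg
liquid -0.5→-12.8 °C: -28.29 kJ/kg
Δh = -145.99 + -386 + -28.29 = -560.28 kJ/kg
Q = ṁ·Δh = 34.66 kg/s × -560.28 kJ/kg = -19419 kJ/s
|Q| = 19419 kW = 69910 MJ/h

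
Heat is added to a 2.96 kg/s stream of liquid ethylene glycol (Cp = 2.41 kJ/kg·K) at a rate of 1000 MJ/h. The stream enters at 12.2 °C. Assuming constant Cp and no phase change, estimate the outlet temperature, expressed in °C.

Q = 1000 MJ/h = 277.78 kJ/s
ΔT = Q/(ṁ·Cp) = 277.78/(2.96×2.41) = 38.939 K
T_out = 12.2 + 38.939 = 51.139 °C

T_out = 51.1 °C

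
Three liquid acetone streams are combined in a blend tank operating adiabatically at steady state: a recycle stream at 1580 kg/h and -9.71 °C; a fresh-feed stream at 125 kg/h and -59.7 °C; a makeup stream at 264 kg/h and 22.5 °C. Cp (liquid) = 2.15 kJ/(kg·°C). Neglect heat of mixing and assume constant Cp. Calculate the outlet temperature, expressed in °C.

No heat crosses the boundary, so H_out = H_in.
T_out = Σ ṁᵢCp,ᵢTᵢ / Σ ṁᵢCp,ᵢ
      = -36258 / 4233.4 = -8.5649 °C

T_out = -8.56 °C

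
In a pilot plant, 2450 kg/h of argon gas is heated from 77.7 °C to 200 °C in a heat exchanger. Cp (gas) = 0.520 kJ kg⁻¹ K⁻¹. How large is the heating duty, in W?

Q = 43300 W

Q = ṁ·Cp·ΔT = 2450 × 0.520 × (200 − 77.7) = 155810 kJ/h
Converting: 155810 / 3600 s = 43.281 kW
Heating duty = 43281 W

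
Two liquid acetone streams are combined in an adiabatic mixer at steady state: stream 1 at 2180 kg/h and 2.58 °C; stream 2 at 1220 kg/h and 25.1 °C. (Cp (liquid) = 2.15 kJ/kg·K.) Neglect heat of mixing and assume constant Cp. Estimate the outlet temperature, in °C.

Energy balance with Q = 0: Σ ṁᵢCp,ᵢ(T_out − Tᵢ) = 0
Σ ṁᵢCp,ᵢTᵢ = 2180×2.15×2.58 + 1220×2.15×25.1 = 77930
Σ ṁᵢCp,ᵢ = 2180×2.15 + 1220×2.15 = 7310
T_out = 77930 / 7310 = 10.661 °C

T_out = 10.7 °C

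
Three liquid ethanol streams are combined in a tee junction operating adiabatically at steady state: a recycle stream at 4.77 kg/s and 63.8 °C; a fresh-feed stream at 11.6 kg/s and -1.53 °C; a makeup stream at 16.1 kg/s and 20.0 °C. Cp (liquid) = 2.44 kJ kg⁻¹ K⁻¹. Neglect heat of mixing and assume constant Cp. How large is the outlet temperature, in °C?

T_out = 18.7 °C

No heat crosses the boundary, so H_out = H_in.
Σ ṁᵢCp,ᵢTᵢ = 4.77×2.44×63.8 + 11.6×2.44×-1.53 + 16.1×2.44×20.0 = 1484.9
Σ ṁᵢCp,ᵢ = 4.77×2.44 + 11.6×2.44 + 16.1×2.44 = 79.227
T_out = 1484.9 / 79.227 = 18.743 °C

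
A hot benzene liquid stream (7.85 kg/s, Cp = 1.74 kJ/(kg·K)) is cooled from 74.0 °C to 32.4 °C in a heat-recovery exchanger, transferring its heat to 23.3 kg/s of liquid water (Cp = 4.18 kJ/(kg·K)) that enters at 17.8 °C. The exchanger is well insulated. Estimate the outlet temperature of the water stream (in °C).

T_c,out = 23.6 °C

Heat released by hot stream: Q = 7.85 × 1.74 × (74.0 − 32.4) = 568.21 kJ/s
Energy balance on cold side (adiabatic exchanger): Q = ṁ_c·Cp_c·(T_c,out − T_c,in)
T_c,out = 17.8 + 568.21/(23.3 × 4.18) = 23.634 °C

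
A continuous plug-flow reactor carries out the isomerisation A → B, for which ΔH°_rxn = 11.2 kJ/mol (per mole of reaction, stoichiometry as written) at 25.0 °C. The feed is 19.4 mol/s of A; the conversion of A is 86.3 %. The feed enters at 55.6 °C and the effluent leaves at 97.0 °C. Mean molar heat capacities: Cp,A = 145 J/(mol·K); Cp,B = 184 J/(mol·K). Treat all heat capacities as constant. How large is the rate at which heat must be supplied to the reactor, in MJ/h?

Extent of reaction ξ = 0.863 × 19.4 = 16.742 mol/s
Reaction term: ξ·ΔH°_rxn = 16.742 × 11.2 = 187.51 kJ/s
Sensible, feed 55.6→25 °C: -86.078 kJ/s
Outlet flows (mol/s): A 2.6578, B 16.742
Sensible, products 25→97.0 °C: 249.55 kJ/s
Q = ΔH = 350.98 kJ/s = 350.98 kW
Heat supplied = 1263.5 MJ/h

Q_in = 1260 MJ/h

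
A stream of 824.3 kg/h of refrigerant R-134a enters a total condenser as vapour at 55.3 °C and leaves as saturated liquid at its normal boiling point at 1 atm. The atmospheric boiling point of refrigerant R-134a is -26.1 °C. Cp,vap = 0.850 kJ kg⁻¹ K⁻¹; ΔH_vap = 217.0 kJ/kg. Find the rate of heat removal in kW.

vapour 55.3→-26.1 °C: -69.19 kJ/kg
condensation at -26.1 °C: -217 kJ/kg
Δh = -69.19 + -217 = -286.19 kJ/kg
Q = ṁ·Δh = 824.3 kg/h × -286.19 kJ/kg = -235910 kJ/h
|Q| = 65.53 kW

Q_c = 65.5 kW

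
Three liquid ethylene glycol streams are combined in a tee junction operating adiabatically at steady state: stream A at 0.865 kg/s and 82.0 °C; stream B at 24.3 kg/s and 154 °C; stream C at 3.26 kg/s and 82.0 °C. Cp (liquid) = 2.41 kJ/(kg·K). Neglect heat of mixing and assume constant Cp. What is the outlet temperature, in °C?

T_out = 144 °C

Energy balance with Q = 0: Σ ṁᵢCp,ᵢ(T_out − Tᵢ) = 0
T_out = Σ ṁᵢCp,ᵢTᵢ / Σ ṁᵢCp,ᵢ
      = 9833.9 / 68.504 = 143.55 °C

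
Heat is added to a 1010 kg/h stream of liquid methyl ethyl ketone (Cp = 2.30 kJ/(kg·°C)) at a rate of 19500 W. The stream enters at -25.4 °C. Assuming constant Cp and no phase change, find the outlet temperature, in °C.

T_out = 4.82 °C

Q = 19500 W = 70200 kJ/h
ΔT = Q/(ṁ·Cp) = 70200/(1010×2.30) = 30.22 K
T_out = -25.4 + 30.22 = 4.8195 °C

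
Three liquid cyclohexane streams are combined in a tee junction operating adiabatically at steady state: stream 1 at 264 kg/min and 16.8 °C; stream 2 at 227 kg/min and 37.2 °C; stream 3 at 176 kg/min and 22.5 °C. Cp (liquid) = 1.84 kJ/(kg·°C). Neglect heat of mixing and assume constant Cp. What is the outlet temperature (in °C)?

T_out = 25.2 °C

Energy balance with Q = 0: Σ ṁᵢCp,ᵢ(T_out − Tᵢ) = 0
Σ ṁᵢCp,ᵢTᵢ = 264×1.84×16.8 + 227×1.84×37.2 + 176×1.84×22.5 = 30985
Σ ṁᵢCp,ᵢ = 264×1.84 + 227×1.84 + 176×1.84 = 1227.3
T_out = 30985 / 1227.3 = 25.247 °C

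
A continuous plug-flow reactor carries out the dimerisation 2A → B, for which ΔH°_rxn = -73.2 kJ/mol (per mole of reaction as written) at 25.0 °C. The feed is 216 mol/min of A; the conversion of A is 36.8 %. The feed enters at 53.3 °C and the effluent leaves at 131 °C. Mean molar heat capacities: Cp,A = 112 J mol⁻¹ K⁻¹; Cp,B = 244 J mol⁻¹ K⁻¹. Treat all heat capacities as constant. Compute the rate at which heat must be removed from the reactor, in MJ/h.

Q_out = 56.7 MJ/h

Extent of reaction ξ = 0.368 × 216 / 2 = 39.744 mol/min
Reaction term: ξ·ΔH°_rxn = 39.744 × -73.2 = -2909.3 kJ/min
Sensible, feed 53.3→25 °C: -684.63 kJ/min
Outlet flows (mol/min): A 136.51, B 39.744
Sensible, products 25→131 °C: 2648.6 kJ/min
Q = ΔH = -945.29 kJ/min = -15.755 kW
Heat removed = 56.717 MJ/h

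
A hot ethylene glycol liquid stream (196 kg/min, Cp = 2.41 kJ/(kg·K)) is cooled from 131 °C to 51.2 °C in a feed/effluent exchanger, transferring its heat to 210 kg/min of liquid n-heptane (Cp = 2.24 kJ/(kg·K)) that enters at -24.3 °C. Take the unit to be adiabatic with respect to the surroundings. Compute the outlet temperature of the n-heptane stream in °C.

T_c,out = 55.8 °C

Heat released by hot stream: Q = 196 × 2.41 × (131 − 51.2) = 37694 kJ/min
Energy balance on cold side (adiabatic exchanger): Q = ṁ_c·Cp_c·(T_c,out − T_c,in)
T_c,out = -24.3 + 37694/(210 × 2.24) = 55.832 °C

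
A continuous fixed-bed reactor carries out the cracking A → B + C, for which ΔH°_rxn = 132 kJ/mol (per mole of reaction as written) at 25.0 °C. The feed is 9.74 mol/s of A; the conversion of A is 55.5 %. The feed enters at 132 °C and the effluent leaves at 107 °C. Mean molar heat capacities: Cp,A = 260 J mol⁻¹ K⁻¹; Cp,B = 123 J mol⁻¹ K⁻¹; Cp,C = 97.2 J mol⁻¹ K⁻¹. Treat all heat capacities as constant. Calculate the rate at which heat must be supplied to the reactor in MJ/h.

Extent of reaction ξ = 0.555 × 9.74 = 5.4057 mol/s
Reaction term: ξ·ΔH°_rxn = 5.4057 × 132 = 713.55 kJ/s
Sensible, feed 132→25 °C: -270.97 kJ/s
Outlet flows (mol/s): A 4.3343, B 5.4057, C 5.4057
Sensible, products 25→107 °C: 190.01 kJ/s
Q = ΔH = 632.6 kJ/s = 632.6 kW
Heat supplied = 2277.4 MJ/h

Q_in = 2280 MJ/h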